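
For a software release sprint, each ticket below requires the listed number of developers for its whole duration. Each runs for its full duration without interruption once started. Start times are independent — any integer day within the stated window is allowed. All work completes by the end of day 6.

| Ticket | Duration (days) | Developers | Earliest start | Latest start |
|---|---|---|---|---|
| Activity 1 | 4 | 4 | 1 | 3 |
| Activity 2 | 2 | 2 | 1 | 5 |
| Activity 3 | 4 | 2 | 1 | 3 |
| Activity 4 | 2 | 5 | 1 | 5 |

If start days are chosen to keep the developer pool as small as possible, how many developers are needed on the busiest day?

Early-start (Activity 1@1, Activity 2@1, Activity 3@1, Activity 4@1) gives peak 13: d1:13  d2:13  d3:6  d4:6  d5:0  d6:0.
Shift Activity 3→3, Activity 4→5.
Schedule Activity 1@1, Activity 2@1, Activity 3@3, Activity 4@5: d1:6  d2:6  d3:6  d4:6  d5:7  d6:7 — peak 7.
Total developer-days = 38 over 6 days ⇒ peak ≥ ⌈38/6⌉ = 7, so 7 is optimal.

7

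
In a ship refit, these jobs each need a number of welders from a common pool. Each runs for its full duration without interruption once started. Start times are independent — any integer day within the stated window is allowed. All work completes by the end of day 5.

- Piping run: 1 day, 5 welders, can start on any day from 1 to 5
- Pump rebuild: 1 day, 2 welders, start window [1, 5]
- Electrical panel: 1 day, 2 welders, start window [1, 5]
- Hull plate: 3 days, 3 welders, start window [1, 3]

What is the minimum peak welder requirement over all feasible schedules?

5

Early-start (Piping run@1, Pump rebuild@1, Electrical panel@1, Hull plate@1) gives peak 12: d1:12  d2:3  d3:3  d4:0  d5:0.
Shift Pump rebuild→2, Electrical panel→2, Hull plate→3.
Schedule Piping run@1, Pump rebuild@2, Electrical panel@2, Hull plate@3: d1:5  d2:4  d3:3  d4:3  d5:3 — peak 5.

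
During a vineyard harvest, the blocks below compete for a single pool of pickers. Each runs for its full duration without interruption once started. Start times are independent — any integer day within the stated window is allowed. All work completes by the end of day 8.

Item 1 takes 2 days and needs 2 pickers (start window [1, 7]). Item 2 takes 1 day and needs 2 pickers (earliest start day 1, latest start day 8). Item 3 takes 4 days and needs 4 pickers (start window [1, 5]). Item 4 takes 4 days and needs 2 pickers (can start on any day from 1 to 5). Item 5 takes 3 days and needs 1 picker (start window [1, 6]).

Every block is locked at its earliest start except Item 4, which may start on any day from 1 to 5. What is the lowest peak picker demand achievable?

9

Item 4@1: d1:11  d2:9  d3:7  d4:6  d5:0  d6:0  d7:0  d8:0 → peak 11
Item 4@2: d1:9  d2:9  d3:7  d4:6  d5:2  d6:0  d7:0  d8:0 → peak 9
Item 4@3: d1:9  d2:7  d3:7  d4:6  d5:2  d6:2  d7:0  d8:0 → peak 9
Item 4@4: d1:9  d2:7  d3:5  d4:6  d5:2  d6:2  d7:2  d8:0 → peak 9
Item 4@5: d1:9  d2:7  d3:5  d4:4  d5:2  d6:2  d7:2  d8:2 → peak 9
Best is Item 4@2, peak 9.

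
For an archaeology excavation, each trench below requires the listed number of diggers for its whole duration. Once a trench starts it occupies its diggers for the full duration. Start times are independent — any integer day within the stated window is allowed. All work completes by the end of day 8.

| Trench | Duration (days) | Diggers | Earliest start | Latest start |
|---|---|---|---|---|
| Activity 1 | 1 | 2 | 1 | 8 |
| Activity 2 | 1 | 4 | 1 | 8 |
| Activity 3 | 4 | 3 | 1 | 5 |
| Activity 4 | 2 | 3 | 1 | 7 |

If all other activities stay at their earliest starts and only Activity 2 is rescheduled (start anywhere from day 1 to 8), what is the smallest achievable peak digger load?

Activity 2@1: d1:12  d2:6  d3:3  d4:3  d5:0  d6:0  d7:0  d8:0 → peak 12
Activity 2@2: d1:8  d2:10  d3:3  d4:3  d5:0  d6:0  d7:0  d8:0 → peak 10
Activity 2@3: d1:8  d2:6  d3:7  d4:3  d5:0  d6:0  d7:0  d8:0 → peak 8
Activity 2@4: d1:8  d2:6  d3:3  d4:7  d5:0  d6:0  d7:0  d8:0 → peak 8
Activity 2@5: d1:8  d2:6  d3:3  d4:3  d5:4  d6:0  d7:0  d8:0 → peak 8
Activity 2@6: d1:8  d2:6  d3:3  d4:3  d5:0  d6:4  d7:0  d8:0 → peak 8
Activity 2@7: d1:8  d2:6  d3:3  d4:3  d5:0  d6:0  d7:4  d8:0 → peak 8
Activity 2@8: d1:8  d2:6  d3:3  d4:3  d5:0  d6:0  d7:0  d8:4 → peak 8
Best is Activity 2@3, peak 8.

8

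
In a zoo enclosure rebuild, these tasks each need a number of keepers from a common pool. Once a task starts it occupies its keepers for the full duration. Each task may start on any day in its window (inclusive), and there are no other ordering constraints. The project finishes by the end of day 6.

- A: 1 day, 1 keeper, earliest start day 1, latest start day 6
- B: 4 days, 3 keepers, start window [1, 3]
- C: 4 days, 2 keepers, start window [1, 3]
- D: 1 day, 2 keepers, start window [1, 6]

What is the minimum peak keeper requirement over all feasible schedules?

5

Early-start (A@1, B@1, C@1, D@1) gives peak 8: d1:8  d2:5  d3:5  d4:5  d5:0  d6:0.
Shift C→2, D→5.
Schedule A@1, B@1, C@2, D@5: d1:4  d2:5  d3:5  d4:5  d5:4  d6:0 — peak 5.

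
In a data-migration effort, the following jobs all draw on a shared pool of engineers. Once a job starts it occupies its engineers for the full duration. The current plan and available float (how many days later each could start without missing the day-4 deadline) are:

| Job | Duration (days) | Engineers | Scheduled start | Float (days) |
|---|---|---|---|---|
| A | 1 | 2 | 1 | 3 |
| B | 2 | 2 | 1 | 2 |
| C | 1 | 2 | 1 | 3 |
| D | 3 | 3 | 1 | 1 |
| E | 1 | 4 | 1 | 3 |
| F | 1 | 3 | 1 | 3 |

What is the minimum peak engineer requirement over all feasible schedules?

7

Early-start (A@1, B@1, C@1, D@1, E@1, F@1) gives peak 16: d1:16  d2:5  d3:3  d4:0.
Shift D→2, E→3, F→4.
Schedule A@1, B@1, C@1, D@2, E@3, F@4: d1:6  d2:5  d3:7  d4:6 — peak 7.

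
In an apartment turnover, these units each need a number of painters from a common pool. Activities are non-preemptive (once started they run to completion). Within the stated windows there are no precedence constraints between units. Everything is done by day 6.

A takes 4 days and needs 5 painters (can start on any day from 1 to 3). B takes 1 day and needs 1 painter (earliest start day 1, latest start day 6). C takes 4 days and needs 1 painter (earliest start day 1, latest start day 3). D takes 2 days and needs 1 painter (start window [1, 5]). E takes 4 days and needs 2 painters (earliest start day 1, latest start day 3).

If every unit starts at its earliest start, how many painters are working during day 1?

At early start, day 1 has: A, B, C, D, E.
Demand: 5 + 1 + 1 + 1 + 2 = 10.

10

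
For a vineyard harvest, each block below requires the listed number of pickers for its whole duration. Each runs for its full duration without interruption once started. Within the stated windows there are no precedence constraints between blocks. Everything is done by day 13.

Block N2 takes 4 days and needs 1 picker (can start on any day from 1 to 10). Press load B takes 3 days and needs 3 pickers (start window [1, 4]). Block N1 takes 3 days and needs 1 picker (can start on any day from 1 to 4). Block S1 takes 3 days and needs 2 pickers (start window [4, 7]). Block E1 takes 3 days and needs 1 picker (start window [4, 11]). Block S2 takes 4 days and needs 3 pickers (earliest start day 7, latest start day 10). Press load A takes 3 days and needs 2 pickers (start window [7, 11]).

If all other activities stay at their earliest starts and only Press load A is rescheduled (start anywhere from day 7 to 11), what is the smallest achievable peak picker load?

5

Press load A@7: d1:5  d2:5  d3:5  d4:4  d5:3  d6:3  d7:5  d8:5  d9:5  d10:3  d11:0  d12:0  d13:0 → peak 5
Press load A@8: d1:5  d2:5  d3:5  d4:4  d5:3  d6:3  d7:3  d8:5  d9:5  d10:5  d11:0  d12:0  d13:0 → peak 5
Press load A@9: d1:5  d2:5  d3:5  d4:4  d5:3  d6:3  d7:3  d8:3  d9:5  d10:5  d11:2  d12:0  d13:0 → peak 5
Press load A@10: d1:5  d2:5  d3:5  d4:4  d5:3  d6:3  d7:3  d8:3  d9:3  d10:5  d11:2  d12:2  d13:0 → peak 5
Press load A@11: d1:5  d2:5  d3:5  d4:4  d5:3  d6:3  d7:3  d8:3  d9:3  d10:3  d11:2  d12:2  d13:2 → peak 5
Best is Press load A@7, peak 5.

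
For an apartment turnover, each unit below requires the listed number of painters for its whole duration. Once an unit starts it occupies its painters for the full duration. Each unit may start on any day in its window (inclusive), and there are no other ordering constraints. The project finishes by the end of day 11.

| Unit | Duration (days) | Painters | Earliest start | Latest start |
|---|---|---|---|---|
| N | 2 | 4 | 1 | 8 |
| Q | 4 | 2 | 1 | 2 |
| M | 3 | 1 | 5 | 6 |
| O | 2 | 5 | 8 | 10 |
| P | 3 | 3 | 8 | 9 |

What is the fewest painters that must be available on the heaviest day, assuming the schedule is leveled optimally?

8

Schedule N@1, Q@1, M@5, O@8, P@8: d1:6  d2:6  d3:2  d4:2  d5:1  d6:1  d7:1  d8:8  d9:8  d10:3  d11:0 — peak 8.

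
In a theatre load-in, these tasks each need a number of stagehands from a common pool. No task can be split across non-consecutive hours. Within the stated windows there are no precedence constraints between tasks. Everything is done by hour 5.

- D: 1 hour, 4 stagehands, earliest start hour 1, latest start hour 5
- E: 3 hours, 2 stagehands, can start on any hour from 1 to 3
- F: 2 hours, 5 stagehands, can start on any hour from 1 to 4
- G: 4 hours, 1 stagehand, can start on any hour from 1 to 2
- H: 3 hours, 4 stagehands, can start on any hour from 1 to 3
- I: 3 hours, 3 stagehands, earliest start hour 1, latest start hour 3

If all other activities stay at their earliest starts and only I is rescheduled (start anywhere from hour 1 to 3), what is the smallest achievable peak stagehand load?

16

I@1: h1:19  h2:15  h3:10  h4:1  h5:0 → peak 19
I@2: h1:16  h2:15  h3:10  h4:4  h5:0 → peak 16
I@3: h1:16  h2:12  h3:10  h4:4  h5:3 → peak 16
Best is I@2, peak 16.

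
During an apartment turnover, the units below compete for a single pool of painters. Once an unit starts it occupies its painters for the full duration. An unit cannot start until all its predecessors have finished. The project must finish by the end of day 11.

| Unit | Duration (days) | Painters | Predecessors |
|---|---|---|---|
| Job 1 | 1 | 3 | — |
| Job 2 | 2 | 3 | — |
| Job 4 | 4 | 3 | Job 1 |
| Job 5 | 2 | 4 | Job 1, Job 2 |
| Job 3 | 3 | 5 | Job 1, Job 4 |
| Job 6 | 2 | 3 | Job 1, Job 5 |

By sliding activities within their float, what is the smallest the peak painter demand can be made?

6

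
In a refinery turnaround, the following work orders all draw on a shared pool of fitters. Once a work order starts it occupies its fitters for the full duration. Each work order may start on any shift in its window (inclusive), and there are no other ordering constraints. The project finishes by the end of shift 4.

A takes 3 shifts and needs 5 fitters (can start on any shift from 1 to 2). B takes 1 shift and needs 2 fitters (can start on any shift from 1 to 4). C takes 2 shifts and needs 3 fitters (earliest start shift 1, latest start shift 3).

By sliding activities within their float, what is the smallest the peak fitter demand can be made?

8

Early-start (A@1, B@1, C@1) gives peak 10: s1:10  s2:8  s3:5  s4:0.
Shift C→2.
Schedule A@1, B@1, C@2: s1:7  s2:8  s3:8  s4:0 — peak 8.
No arrangement of the 24 feasible schedules does better.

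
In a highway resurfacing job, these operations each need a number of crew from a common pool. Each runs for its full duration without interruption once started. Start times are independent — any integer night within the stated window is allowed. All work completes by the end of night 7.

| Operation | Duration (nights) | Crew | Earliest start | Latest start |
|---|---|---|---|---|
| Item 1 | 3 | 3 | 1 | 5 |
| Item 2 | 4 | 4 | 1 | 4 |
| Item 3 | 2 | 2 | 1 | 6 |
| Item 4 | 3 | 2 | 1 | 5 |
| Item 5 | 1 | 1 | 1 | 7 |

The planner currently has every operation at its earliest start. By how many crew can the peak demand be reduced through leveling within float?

6

Early-start peak: n1:12  n2:11  n3:9  n4:4  n5:0  n6:0  n7:0 ⇒ 12.
Leveled (Item 1@1, Item 2@4, Item 3@1, Item 4@3, Item 5@1): n1:6  n2:5  n3:5  n4:6  n5:6  n6:4  n7:4 ⇒ 6.
Reduction 12 − 6 = 6.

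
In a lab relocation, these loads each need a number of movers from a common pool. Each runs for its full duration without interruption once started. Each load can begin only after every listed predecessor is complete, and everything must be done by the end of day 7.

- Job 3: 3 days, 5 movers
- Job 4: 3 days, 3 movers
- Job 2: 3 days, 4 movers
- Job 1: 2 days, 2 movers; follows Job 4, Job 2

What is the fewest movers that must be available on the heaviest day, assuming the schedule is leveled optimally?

Early-start (Job 3@1, Job 4@1, Job 2@1, Job 1@4) gives peak 12: d1:12  d2:12  d3:12  d4:2  d5:2  d6:0  d7:0.
Shift Job 3→4.
Schedule Job 3@4, Job 4@1, Job 2@1, Job 1@4: d1:7  d2:7  d3:7  d4:7  d5:7  d6:5  d7:0 — peak 7.

7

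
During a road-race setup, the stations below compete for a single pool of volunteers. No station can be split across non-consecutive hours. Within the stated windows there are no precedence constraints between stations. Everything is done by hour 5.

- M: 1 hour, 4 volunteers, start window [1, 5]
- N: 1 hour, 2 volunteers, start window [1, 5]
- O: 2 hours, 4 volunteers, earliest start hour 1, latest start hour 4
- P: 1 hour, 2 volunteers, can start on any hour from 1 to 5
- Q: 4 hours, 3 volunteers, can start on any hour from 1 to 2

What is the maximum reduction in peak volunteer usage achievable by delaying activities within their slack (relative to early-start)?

Early-start peak: h1:15  h2:7  h3:3  h4:3  h5:0 ⇒ 15.
Leveled (M@1, N@1, O@2, P@4, Q@2): h1:6  h2:7  h3:7  h4:5  h5:3 ⇒ 7.
Reduction 15 − 7 = 8.

8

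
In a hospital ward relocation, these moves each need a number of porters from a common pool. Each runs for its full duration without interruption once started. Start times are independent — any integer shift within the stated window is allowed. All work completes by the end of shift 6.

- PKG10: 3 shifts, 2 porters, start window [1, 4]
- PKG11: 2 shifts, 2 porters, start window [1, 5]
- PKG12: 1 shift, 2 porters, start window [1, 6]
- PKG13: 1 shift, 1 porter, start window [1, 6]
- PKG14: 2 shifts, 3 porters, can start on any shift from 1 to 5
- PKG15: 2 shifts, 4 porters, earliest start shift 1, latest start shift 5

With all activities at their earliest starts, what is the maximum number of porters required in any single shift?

14

Early-start schedule: PKG10@1, PKG11@1, PKG12@1, PKG13@1, PKG14@1, PKG15@1.
Load per shift: shift 1: 14, shift 2: 11, shift 3: 2, shift 4: 0, shift 5: 0, shift 6: 0.
Peak is 14.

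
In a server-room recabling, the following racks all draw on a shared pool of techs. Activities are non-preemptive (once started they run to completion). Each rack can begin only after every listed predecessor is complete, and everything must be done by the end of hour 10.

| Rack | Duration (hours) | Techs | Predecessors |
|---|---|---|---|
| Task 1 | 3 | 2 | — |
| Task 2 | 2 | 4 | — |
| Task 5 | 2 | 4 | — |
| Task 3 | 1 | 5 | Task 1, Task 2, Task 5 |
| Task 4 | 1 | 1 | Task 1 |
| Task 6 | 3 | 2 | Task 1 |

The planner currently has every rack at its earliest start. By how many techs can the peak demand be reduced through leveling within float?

4

Early-start peak: h1:10  h2:10  h3:2  h4:8  h5:2  h6:2  h7:0  h8:0  h9:0  h10:0 ⇒ 10.
Leveled (Task 1@1, Task 2@1, Task 5@3, Task 3@5, Task 4@4, Task 6@6): h1:6  h2:6  h3:6  h4:5  h5:5  h6:2  h7:2  h8:2  h9:0  h10:0 ⇒ 6.
Reduction 10 − 6 = 4.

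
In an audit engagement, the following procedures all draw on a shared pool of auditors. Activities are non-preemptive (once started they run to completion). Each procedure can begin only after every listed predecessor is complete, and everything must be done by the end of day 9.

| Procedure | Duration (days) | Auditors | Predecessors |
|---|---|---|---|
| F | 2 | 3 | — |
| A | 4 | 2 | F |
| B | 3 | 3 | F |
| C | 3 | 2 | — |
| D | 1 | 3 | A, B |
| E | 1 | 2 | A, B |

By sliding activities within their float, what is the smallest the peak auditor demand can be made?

Early-start (F@1, A@3, B@3, C@1, D@7, E@7) gives peak 7: d1:5  d2:5  d3:7  d4:5  d5:5  d6:2  d7:5  d8:0  d9:0.
Shift C→6, E→8.
Schedule F@1, A@3, B@3, C@6, D@7, E@8: d1:3  d2:3  d3:5  d4:5  d5:5  d6:4  d7:5  d8:4  d9:0 — peak 5.

5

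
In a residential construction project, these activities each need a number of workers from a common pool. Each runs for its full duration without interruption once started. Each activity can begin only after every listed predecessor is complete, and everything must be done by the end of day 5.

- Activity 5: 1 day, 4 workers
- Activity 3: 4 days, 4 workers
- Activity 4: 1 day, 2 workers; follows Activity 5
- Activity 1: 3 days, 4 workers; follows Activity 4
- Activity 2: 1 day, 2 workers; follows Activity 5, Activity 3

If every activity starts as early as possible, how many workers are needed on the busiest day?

8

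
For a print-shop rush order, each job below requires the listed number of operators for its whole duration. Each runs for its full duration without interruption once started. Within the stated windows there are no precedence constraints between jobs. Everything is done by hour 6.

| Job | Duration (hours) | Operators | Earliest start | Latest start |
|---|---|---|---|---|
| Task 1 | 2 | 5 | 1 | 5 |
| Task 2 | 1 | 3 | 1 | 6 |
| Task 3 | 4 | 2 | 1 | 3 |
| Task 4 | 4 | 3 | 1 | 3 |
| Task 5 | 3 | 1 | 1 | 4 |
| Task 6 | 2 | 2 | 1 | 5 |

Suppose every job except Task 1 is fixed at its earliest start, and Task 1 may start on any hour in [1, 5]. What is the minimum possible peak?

Task 1@1: h1:16  h2:13  h3:6  h4:5  h5:0  h6:0 → peak 16
Task 1@2: h1:11  h2:13  h3:11  h4:5  h5:0  h6:0 → peak 13
Task 1@3: h1:11  h2:8  h3:11  h4:10  h5:0  h6:0 → peak 11
Task 1@4: h1:11  h2:8  h3:6  h4:10  h5:5  h6:0 → peak 11
Task 1@5: h1:11  h2:8  h3:6  h4:5  h5:5  h6:5 → peak 11
Best is Task 1@3, peak 11.

11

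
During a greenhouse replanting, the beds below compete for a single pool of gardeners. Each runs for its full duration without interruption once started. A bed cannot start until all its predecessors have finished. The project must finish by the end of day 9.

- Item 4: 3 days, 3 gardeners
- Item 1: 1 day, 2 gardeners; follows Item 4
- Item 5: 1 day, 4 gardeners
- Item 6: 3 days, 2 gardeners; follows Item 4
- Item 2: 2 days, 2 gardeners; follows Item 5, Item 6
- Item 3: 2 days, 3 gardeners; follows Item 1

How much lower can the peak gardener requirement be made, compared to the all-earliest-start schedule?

2

Early-start peak: d1:7  d2:3  d3:3  d4:4  d5:5  d6:5  d7:2  d8:2  d9:0 ⇒ 7.
Leveled (Item 4@1, Item 1@4, Item 5@7, Item 6@4, Item 2@8, Item 3@5): d1:3  d2:3  d3:3  d4:4  d5:5  d6:5  d7:4  d8:2  d9:2 ⇒ 5.
Reduction 7 − 5 = 2.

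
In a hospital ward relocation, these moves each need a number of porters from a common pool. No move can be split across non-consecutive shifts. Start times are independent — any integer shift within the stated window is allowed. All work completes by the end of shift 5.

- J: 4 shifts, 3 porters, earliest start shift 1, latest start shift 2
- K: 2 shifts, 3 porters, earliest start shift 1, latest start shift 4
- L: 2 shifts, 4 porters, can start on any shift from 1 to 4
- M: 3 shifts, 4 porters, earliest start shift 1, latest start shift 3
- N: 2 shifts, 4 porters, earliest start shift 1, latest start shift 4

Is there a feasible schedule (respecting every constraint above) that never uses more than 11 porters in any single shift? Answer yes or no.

yes

Schedule J@1, K@1, L@1, M@3, N@3: s1:10  s2:10  s3:11  s4:11  s5:4 — peak 11 ≤ 11.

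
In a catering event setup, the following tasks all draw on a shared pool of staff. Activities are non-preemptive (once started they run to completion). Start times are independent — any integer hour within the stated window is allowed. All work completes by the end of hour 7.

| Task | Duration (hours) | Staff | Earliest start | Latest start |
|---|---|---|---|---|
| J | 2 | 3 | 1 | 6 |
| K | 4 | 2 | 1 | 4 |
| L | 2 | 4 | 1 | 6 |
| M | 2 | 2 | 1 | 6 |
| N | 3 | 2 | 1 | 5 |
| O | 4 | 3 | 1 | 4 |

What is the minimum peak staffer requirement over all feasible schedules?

Early-start (J@1, K@1, L@1, M@1, N@1, O@1) gives peak 16: h1:16  h2:16  h3:7  h4:5  h5:0  h6:0  h7:0.
Shift L→5, M→3, O→4.
Schedule J@1, K@1, L@5, M@3, N@1, O@4: h1:7  h2:7  h3:6  h4:7  h5:7  h6:7  h7:3 — peak 7.
Total staffer-hours = 44 over 7 hours ⇒ peak ≥ ⌈44/7⌉ = 7, so 7 is optimal.

7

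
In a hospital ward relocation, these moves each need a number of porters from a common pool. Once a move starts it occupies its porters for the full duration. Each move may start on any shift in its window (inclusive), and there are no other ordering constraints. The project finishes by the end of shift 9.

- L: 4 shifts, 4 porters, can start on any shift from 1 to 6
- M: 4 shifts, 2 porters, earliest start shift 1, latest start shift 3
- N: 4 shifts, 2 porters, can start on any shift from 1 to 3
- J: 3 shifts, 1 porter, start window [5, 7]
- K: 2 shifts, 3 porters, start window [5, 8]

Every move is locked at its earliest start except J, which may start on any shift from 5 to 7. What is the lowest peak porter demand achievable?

8

J@5: s1:8  s2:8  s3:8  s4:8  s5:4  s6:4  s7:1  s8:0  s9:0 → peak 8
J@6: s1:8  s2:8  s3:8  s4:8  s5:3  s6:4  s7:1  s8:1  s9:0 → peak 8
J@7: s1:8  s2:8  s3:8  s4:8  s5:3  s6:3  s7:1  s8:1  s9:1 → peak 8
Best is J@5, peak 8.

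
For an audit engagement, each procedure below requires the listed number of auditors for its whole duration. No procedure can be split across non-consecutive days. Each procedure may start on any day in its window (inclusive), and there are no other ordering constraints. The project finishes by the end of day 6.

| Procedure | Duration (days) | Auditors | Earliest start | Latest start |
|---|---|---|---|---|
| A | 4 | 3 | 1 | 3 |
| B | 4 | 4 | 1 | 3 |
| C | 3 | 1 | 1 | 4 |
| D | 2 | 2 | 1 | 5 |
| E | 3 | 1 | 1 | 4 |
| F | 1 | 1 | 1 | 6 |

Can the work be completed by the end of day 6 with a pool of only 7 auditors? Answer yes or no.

no

The minimum achievable peak is 8; 7 < 8, so no feasible schedule stays within the cap.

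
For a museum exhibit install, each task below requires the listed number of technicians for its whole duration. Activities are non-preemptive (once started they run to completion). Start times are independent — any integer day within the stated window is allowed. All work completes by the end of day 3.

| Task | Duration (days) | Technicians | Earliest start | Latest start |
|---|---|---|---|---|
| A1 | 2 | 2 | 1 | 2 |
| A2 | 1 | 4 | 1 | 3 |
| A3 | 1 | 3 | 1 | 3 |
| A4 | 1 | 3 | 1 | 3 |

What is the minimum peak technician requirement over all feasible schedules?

Early-start (A1@1, A2@1, A3@1, A4@1) gives peak 12: d1:12  d2:2  d3:0.
Shift A2→3, A4→2.
Schedule A1@1, A2@3, A3@1, A4@2: d1:5  d2:5  d3:4 — peak 5.
Total technician-days = 14 over 3 days ⇒ peak ≥ ⌈14/3⌉ = 5, so 5 is optimal.

5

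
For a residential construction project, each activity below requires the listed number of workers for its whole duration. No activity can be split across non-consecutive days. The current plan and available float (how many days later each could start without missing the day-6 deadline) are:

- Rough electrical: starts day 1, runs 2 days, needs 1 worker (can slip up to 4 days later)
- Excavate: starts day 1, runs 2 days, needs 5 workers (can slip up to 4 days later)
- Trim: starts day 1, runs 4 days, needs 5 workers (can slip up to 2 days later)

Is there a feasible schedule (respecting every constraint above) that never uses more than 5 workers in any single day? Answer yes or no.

Total worker-days = 32; over 6 days the average is 32/6 > 5, so some day must exceed 5.

no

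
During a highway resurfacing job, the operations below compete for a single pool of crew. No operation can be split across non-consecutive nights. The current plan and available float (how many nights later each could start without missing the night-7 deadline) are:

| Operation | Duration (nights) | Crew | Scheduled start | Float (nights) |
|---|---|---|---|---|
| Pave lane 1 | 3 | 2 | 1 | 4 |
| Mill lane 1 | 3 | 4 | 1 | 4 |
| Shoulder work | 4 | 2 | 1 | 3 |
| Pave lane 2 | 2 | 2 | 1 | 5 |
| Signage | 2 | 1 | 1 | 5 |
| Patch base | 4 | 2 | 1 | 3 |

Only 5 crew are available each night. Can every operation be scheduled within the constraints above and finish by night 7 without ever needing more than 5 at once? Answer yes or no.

no

Total crew member-nights = 40; over 7 nights the average is 40/7 > 5, so some night must exceed 5.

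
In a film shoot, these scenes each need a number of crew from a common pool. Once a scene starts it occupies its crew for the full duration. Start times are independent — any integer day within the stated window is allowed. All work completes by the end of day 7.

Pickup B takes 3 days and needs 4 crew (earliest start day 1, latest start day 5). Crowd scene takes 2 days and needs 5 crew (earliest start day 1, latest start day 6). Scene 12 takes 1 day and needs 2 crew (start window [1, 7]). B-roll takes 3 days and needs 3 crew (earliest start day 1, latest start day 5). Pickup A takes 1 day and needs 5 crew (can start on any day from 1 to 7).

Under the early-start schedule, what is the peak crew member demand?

Early-start schedule: Pickup B@1, Crowd scene@1, Scene 12@1, B-roll@1, Pickup A@1.
Load per day: day 1: 19, day 2: 12, day 3: 7, day 4: 0, day 5: 0, day 6: 0, day 7: 0.
Peak is 19.

19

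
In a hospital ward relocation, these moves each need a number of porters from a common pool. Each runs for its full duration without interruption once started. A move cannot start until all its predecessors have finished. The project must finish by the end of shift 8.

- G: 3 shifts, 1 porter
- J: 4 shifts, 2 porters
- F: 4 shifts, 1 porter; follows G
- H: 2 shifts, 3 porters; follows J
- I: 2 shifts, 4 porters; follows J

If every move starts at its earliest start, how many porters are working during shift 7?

At early start, shift 7 has: F.
Demand: 1 = 1.

1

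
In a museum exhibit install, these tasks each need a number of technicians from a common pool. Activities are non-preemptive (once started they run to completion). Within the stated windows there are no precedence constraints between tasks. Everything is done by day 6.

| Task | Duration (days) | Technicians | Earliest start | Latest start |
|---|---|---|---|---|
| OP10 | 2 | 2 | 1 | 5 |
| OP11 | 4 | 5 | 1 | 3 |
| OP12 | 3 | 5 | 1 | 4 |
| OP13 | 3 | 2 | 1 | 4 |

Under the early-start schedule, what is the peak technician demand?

14

Early-start schedule: OP10@1, OP11@1, OP12@1, OP13@1.
Load per day: day 1: 14, day 2: 14, day 3: 12, day 4: 5, day 5: 0, day 6: 0.
Peak is 14.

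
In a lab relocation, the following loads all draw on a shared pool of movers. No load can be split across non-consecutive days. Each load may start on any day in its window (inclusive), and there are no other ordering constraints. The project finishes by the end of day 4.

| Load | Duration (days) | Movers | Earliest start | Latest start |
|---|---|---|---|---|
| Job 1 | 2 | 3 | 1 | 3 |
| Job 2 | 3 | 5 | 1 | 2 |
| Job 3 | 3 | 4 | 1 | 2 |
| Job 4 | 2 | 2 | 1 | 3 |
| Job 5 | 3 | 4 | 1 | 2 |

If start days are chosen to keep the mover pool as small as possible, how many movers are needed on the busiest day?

Early-start (Job 1@1, Job 2@1, Job 3@1, Job 4@1, Job 5@1) gives peak 18: d1:18  d2:18  d3:13  d4:0.
Shift Job 4→3.
Schedule Job 1@1, Job 2@1, Job 3@1, Job 4@3, Job 5@1: d1:16  d2:16  d3:15  d4:2 — peak 16.

16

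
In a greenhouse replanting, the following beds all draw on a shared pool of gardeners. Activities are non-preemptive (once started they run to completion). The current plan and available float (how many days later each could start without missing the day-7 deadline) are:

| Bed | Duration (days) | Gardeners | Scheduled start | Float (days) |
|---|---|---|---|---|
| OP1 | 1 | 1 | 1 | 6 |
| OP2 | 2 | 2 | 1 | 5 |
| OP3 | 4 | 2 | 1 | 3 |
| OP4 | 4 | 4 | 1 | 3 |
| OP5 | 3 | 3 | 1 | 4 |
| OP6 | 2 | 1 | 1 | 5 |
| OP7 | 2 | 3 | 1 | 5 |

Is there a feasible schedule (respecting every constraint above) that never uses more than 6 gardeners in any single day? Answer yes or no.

no

Total gardener-days = 46; over 7 days the average is 46/7 > 6, so some day must exceed 6.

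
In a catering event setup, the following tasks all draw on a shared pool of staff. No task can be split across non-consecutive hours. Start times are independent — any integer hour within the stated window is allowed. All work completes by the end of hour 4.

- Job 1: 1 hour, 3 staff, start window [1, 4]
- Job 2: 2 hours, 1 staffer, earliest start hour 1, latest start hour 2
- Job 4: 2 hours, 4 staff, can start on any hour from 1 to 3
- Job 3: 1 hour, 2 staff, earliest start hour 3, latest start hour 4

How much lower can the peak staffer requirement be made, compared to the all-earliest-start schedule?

3

Early-start peak: h1:8  h2:5  h3:2  h4:0 ⇒ 8.
Leveled (Job 1@1, Job 2@1, Job 4@2, Job 3@4): h1:4  h2:5  h3:4  h4:2 ⇒ 5.
Reduction 8 − 5 = 3.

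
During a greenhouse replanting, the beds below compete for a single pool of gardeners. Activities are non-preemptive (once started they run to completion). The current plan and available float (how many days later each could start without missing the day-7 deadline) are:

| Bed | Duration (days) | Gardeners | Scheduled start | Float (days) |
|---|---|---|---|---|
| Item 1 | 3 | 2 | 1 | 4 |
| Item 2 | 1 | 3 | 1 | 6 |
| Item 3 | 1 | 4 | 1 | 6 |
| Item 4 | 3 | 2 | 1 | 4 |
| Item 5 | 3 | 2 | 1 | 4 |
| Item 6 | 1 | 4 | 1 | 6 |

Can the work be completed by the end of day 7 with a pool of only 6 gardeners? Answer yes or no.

yes

Schedule Item 1@1, Item 2@1, Item 3@2, Item 4@3, Item 5@3, Item 6@6: d1:5  d2:6  d3:6  d4:4  d5:4  d6:4  d7:0 — peak 6 ≤ 6.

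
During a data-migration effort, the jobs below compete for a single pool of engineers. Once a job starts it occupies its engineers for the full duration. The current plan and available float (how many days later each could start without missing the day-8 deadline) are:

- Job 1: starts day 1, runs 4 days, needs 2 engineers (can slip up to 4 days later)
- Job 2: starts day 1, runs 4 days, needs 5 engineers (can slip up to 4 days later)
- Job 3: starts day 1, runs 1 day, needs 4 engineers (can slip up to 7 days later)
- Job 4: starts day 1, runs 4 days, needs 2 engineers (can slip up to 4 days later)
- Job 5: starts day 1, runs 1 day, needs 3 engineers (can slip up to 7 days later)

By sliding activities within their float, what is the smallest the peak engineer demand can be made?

7

Early-start (Job 1@1, Job 2@1, Job 3@1, Job 4@1, Job 5@1) gives peak 16: d1:16  d2:9  d3:9  d4:9  d5:0  d6:0  d7:0  d8:0.
Shift Job 3→5, Job 4→5, Job 5→6.
Schedule Job 1@1, Job 2@1, Job 3@5, Job 4@5, Job 5@6: d1:7  d2:7  d3:7  d4:7  d5:6  d6:5  d7:2  d8:2 — peak 7.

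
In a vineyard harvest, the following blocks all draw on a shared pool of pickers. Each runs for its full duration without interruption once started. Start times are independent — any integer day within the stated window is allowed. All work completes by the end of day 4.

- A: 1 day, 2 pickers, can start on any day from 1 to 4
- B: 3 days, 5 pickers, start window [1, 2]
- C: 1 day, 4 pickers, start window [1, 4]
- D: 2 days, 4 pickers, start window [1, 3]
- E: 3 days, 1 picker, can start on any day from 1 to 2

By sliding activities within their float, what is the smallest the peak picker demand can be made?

10

Early-start (A@1, B@1, C@1, D@1, E@1) gives peak 16: d1:16  d2:10  d3:6  d4:0.
Shift C→2, D→3.
Schedule A@1, B@1, C@2, D@3, E@1: d1:8  d2:10  d3:10  d4:4 — peak 10.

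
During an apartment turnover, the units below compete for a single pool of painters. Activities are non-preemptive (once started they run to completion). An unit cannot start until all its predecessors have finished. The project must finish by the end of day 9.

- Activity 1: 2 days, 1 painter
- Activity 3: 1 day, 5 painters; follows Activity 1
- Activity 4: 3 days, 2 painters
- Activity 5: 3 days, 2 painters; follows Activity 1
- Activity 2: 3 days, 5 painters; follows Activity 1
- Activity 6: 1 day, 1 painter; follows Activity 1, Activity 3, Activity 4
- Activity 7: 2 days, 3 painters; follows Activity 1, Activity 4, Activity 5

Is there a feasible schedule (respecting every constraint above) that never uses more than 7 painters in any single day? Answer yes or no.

yes

Schedule Activity 1@1, Activity 3@3, Activity 4@1, Activity 5@4, Activity 2@4, Activity 6@7, Activity 7@7: d1:3  d2:3  d3:7  d4:7  d5:7  d6:7  d7:4  d8:3  d9:0 — peak 7 ≤ 7.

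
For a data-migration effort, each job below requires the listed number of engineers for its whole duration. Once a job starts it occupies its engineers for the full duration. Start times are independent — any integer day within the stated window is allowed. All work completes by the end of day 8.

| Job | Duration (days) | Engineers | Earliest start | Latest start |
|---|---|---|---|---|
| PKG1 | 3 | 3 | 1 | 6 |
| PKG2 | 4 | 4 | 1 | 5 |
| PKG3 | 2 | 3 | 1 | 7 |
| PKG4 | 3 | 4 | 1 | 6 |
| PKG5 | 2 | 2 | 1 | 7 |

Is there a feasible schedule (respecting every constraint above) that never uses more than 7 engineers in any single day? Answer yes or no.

yes

Schedule PKG1@1, PKG2@1, PKG3@4, PKG4@5, PKG5@6: d1:7  d2:7  d3:7  d4:7  d5:7  d6:6  d7:6  d8:0 — peak 7 ≤ 7.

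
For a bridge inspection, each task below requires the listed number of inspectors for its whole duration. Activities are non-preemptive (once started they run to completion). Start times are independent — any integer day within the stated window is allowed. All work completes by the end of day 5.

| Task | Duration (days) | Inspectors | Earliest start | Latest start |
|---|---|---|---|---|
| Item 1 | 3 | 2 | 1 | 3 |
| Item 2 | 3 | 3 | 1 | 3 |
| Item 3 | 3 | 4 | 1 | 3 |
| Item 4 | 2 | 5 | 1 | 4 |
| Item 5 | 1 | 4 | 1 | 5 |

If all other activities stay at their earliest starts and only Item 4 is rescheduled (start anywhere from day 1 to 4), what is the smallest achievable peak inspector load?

13

Item 4@1: d1:18  d2:14  d3:9  d4:0  d5:0 → peak 18
Item 4@2: d1:13  d2:14  d3:14  d4:0  d5:0 → peak 14
Item 4@3: d1:13  d2:9  d3:14  d4:5  d5:0 → peak 14
Item 4@4: d1:13  d2:9  d3:9  d4:5  d5:5 → peak 13
Best is Item 4@4, peak 13.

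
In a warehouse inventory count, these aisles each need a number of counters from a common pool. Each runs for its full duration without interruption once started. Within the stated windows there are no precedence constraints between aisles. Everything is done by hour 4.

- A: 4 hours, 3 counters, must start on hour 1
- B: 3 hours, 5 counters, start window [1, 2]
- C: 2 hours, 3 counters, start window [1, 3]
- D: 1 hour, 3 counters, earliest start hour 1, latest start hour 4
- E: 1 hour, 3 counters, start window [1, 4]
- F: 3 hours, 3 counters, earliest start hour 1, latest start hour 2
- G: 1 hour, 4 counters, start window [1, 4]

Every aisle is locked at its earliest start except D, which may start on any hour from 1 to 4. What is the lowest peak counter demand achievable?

21

D@1: h1:24  h2:14  h3:11  h4:3 → peak 24
D@2: h1:21  h2:17  h3:11  h4:3 → peak 21
D@3: h1:21  h2:14  h3:14  h4:3 → peak 21
D@4: h1:21  h2:14  h3:11  h4:6 → peak 21
Best is D@2, peak 21.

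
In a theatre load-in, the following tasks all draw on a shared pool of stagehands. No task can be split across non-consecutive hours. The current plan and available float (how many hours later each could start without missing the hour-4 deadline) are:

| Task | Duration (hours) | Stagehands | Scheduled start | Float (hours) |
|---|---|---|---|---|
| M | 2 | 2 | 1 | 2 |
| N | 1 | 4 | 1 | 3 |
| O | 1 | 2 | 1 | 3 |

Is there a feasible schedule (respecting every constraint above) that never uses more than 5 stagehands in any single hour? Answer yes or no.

Schedule M@1, N@3, O@1: h1:4  h2:2  h3:4  h4:0 — peak 4 ≤ 5.

yes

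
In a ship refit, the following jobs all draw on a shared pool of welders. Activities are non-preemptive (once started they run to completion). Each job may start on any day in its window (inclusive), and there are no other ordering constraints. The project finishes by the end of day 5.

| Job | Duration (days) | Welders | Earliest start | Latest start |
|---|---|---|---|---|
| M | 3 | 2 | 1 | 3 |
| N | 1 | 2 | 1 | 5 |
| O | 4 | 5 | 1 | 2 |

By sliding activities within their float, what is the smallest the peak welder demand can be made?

Early-start (M@1, N@1, O@1) gives peak 9: d1:9  d2:7  d3:7  d4:5  d5:0.
Shift O→2.
Schedule M@1, N@1, O@2: d1:4  d2:7  d3:7  d4:5  d5:5 — peak 7.

7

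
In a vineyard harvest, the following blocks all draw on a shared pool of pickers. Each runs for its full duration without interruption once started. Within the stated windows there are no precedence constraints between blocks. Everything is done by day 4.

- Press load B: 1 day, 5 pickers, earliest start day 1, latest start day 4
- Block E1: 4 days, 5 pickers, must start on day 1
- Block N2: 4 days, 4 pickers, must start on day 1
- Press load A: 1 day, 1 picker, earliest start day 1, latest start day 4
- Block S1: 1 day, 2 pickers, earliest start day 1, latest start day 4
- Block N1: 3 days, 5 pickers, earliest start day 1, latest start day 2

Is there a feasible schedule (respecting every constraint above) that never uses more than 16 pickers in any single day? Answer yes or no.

Schedule Press load B@1, Block E1@1, Block N2@1, Press load A@1, Block S1@2, Block N1@2: d1:15  d2:16  d3:14  d4:14 — peak 16 ≤ 16.

yes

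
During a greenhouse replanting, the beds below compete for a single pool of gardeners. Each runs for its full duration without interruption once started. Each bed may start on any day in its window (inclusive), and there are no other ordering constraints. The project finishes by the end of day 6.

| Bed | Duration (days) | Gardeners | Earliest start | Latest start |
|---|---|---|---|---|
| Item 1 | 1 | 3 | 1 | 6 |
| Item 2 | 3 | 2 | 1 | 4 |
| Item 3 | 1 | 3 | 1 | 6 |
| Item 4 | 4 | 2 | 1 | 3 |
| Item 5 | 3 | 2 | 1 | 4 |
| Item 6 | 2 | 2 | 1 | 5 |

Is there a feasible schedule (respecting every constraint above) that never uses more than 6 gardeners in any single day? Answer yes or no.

Schedule Item 1@1, Item 2@1, Item 3@2, Item 4@3, Item 5@3, Item 6@4: d1:5  d2:5  d3:6  d4:6  d5:6  d6:2 — peak 6 ≤ 6.

yes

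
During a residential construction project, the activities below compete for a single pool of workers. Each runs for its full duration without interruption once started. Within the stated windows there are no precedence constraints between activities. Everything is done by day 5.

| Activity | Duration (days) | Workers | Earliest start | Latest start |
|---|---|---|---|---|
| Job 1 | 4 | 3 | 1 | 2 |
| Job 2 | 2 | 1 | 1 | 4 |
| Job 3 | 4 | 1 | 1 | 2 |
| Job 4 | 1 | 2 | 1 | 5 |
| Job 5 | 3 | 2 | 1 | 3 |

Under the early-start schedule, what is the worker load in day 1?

At early start, day 1 has: Job 1, Job 2, Job 3, Job 4, Job 5.
Demand: 3 + 1 + 1 + 2 + 2 = 9.

9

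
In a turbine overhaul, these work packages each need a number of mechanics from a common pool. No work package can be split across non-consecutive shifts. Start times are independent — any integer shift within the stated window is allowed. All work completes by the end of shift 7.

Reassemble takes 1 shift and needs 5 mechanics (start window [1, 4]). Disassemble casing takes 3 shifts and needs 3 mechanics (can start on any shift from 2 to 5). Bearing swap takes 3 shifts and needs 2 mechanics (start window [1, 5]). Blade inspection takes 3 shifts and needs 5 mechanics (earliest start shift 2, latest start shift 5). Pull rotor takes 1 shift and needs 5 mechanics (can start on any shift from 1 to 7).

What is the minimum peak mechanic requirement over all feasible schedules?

8

Early-start (Reassemble@1, Disassemble casing@2, Bearing swap@1, Blade inspection@2, Pull rotor@1) gives peak 12: s1:12  s2:10  s3:10  s4:8  s5:0  s6:0  s7:0.
Shift Blade inspection→4, Pull rotor→7.
Schedule Reassemble@1, Disassemble casing@2, Bearing swap@1, Blade inspection@4, Pull rotor@7: s1:7  s2:5  s3:5  s4:8  s5:5  s6:5  s7:5 — peak 8.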